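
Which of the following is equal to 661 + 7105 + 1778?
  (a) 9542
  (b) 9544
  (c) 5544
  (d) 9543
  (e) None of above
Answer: b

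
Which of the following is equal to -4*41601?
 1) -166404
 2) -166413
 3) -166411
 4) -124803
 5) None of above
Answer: 1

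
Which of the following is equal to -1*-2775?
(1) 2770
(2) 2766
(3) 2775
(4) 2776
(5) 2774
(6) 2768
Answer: 3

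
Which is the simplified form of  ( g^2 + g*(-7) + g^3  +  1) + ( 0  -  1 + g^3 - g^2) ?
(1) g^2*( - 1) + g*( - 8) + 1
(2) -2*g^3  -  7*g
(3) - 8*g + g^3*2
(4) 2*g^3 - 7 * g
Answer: 4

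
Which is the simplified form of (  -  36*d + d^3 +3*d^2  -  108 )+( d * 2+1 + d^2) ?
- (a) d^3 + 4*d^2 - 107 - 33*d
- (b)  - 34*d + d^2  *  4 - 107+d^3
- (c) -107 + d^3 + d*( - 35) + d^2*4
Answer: b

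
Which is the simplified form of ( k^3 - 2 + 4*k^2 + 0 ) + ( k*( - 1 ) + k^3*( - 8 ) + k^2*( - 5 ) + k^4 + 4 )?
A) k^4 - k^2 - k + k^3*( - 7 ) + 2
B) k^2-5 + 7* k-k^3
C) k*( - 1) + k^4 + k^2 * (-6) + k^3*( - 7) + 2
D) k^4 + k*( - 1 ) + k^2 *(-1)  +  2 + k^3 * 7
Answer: A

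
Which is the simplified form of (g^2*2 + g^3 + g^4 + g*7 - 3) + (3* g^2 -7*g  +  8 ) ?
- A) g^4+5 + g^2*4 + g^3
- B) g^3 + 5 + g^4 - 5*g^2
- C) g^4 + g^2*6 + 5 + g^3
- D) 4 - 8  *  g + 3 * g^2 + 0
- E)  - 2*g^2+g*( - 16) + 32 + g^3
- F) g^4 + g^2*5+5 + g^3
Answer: F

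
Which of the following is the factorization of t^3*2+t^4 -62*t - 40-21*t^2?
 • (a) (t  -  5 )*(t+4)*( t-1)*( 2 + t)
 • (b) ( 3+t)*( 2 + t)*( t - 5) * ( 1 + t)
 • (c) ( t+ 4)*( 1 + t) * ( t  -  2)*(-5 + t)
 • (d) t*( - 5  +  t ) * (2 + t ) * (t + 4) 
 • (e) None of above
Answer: e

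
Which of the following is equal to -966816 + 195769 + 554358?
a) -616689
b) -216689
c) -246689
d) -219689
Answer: b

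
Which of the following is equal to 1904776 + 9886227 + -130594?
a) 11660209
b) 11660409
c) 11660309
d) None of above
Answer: b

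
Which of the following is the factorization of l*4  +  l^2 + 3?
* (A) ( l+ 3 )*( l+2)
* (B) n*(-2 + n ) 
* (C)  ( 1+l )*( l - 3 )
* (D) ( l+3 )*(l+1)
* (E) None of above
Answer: D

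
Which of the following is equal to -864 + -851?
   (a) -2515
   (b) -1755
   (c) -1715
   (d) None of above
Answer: c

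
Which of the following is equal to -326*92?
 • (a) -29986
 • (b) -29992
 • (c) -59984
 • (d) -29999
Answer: b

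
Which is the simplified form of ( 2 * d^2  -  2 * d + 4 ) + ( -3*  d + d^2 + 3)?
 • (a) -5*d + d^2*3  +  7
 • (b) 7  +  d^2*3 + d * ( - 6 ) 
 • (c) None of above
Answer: a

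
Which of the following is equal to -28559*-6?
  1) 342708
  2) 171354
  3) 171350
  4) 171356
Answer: 2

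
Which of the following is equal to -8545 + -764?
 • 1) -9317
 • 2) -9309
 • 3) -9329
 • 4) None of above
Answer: 2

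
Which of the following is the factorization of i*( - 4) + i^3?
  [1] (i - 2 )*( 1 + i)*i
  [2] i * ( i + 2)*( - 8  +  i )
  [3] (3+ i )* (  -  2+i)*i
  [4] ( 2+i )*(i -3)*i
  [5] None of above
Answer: 5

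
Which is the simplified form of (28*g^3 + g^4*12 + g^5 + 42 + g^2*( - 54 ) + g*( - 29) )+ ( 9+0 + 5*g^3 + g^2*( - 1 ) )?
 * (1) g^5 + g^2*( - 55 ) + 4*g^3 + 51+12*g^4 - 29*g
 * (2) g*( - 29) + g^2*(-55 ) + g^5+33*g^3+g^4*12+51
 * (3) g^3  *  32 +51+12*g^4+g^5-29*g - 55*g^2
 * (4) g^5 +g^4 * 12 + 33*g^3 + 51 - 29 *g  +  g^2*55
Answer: 2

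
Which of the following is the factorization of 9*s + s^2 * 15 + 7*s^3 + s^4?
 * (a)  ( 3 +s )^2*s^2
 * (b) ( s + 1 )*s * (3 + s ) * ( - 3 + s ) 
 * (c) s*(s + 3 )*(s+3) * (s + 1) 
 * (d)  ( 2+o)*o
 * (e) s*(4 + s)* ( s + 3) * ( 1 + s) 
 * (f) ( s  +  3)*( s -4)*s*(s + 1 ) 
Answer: c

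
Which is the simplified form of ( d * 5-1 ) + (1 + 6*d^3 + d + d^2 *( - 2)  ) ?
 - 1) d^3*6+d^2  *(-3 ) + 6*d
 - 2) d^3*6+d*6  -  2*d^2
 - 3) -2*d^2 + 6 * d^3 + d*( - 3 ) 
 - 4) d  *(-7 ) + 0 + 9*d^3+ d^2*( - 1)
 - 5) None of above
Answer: 2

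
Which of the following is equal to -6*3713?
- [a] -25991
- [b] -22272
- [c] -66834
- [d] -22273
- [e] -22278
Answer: e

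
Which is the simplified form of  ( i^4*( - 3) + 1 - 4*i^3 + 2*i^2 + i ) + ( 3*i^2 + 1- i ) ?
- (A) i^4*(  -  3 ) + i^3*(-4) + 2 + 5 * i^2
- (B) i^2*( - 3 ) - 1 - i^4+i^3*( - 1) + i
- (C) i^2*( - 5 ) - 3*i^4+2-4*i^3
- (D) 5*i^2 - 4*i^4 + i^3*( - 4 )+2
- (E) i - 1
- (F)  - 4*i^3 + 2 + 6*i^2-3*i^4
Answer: A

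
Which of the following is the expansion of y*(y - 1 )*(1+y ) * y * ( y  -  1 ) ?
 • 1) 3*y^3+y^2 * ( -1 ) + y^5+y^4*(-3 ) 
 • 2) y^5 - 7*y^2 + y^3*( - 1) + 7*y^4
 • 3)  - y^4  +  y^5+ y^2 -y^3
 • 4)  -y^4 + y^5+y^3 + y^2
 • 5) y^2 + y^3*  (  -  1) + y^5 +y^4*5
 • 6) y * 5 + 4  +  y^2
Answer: 3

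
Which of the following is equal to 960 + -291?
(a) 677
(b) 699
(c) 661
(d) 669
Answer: d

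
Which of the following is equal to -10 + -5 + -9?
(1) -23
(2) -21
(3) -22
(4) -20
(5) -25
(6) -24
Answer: 6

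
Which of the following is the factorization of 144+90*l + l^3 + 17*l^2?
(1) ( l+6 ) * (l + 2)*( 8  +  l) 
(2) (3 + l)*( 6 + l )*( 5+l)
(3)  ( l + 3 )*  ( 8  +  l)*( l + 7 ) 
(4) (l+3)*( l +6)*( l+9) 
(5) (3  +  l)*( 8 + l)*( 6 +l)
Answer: 5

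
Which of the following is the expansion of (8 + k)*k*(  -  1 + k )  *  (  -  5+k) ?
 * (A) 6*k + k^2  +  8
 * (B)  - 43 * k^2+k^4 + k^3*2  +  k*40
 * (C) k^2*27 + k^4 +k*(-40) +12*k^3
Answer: B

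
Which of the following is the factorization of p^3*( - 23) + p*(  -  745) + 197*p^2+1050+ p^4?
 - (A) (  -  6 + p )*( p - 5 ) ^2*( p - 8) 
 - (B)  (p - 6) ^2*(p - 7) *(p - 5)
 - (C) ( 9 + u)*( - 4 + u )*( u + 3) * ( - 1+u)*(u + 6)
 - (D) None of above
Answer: D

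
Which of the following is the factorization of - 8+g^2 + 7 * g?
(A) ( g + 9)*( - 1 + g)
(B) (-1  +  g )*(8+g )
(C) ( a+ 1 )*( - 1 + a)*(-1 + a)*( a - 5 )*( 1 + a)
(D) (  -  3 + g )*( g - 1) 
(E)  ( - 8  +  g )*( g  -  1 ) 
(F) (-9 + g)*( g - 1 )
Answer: B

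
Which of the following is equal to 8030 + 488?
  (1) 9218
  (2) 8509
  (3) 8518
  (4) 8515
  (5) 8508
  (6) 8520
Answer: 3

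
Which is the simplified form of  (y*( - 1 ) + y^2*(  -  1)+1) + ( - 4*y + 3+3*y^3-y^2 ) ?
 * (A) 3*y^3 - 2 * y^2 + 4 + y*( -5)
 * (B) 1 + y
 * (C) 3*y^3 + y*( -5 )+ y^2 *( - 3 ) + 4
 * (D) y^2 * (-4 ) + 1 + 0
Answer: A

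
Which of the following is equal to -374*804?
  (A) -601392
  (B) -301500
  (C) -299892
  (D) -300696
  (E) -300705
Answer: D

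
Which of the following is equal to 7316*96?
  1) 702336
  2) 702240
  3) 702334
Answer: 1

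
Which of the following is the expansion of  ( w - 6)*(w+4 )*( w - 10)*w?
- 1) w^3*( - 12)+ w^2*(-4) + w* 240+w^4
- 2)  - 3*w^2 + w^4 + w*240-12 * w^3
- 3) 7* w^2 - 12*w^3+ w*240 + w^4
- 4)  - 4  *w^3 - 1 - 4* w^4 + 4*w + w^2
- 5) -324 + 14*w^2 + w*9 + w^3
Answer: 1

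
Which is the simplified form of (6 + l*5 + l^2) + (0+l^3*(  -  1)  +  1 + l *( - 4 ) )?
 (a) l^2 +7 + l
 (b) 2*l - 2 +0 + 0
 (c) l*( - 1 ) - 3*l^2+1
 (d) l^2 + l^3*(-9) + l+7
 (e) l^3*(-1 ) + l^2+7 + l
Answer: e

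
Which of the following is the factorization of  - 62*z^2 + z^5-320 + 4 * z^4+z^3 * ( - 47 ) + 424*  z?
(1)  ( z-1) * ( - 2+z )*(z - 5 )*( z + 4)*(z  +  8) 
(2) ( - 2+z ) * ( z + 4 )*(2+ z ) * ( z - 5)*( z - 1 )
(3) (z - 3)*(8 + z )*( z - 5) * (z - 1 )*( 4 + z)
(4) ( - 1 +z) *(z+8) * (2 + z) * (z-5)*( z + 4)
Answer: 1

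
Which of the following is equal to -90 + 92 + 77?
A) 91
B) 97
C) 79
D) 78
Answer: C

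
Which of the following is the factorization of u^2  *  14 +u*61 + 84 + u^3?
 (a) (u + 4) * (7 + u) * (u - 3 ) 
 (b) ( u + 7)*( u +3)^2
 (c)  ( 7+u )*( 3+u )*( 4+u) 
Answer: c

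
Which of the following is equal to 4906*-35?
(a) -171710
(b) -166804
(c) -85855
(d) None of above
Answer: a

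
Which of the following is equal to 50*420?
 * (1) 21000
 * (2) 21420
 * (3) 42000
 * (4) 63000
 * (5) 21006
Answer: 1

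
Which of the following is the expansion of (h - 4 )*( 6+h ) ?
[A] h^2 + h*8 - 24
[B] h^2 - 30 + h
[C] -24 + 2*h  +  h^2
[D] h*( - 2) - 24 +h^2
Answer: C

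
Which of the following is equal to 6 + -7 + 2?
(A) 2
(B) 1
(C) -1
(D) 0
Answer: B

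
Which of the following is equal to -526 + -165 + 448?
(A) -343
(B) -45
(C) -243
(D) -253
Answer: C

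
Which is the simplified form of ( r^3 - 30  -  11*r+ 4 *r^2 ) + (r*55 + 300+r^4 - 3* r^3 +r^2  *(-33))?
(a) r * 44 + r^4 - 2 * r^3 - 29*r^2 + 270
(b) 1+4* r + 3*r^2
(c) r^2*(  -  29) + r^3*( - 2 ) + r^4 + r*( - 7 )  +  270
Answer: a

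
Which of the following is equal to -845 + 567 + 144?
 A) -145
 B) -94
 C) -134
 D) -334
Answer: C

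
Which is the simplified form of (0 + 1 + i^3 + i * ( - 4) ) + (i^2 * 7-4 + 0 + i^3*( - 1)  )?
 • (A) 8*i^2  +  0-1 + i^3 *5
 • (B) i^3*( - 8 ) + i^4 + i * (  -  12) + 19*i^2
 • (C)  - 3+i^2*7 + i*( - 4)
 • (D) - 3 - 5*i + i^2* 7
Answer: C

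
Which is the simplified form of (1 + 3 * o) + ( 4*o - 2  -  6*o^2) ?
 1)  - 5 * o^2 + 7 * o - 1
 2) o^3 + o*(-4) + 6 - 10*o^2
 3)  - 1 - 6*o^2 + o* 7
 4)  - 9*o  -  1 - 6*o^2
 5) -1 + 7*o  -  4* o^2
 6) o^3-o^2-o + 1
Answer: 3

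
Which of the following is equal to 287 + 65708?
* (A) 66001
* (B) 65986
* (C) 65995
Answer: C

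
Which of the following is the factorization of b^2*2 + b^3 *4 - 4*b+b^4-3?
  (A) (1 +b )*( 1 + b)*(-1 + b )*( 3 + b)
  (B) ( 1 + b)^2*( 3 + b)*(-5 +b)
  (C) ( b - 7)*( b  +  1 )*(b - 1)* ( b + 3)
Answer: A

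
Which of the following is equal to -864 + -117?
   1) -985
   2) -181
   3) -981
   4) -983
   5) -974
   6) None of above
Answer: 3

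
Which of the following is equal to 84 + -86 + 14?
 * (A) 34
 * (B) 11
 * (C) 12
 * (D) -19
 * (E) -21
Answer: C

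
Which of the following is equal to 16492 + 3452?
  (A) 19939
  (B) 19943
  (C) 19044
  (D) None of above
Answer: D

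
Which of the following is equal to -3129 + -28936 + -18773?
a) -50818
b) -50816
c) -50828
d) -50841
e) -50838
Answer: e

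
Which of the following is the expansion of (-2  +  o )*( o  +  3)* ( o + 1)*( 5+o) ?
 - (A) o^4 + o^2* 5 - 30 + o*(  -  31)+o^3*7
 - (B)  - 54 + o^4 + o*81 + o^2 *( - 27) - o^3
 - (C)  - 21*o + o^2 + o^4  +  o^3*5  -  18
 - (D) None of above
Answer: A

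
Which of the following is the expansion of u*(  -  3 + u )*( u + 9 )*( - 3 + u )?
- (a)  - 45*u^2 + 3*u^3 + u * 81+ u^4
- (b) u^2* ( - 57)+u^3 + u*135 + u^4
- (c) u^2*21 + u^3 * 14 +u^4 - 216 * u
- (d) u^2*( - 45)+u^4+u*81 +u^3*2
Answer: a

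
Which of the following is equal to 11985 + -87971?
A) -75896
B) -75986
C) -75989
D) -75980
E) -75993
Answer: B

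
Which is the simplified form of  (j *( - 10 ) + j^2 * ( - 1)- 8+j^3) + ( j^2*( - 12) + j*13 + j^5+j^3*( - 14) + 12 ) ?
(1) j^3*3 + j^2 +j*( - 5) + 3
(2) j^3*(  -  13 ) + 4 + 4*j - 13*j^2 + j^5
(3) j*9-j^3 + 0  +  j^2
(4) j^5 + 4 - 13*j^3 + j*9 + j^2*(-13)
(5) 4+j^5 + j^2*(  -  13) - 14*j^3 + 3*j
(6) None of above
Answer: 6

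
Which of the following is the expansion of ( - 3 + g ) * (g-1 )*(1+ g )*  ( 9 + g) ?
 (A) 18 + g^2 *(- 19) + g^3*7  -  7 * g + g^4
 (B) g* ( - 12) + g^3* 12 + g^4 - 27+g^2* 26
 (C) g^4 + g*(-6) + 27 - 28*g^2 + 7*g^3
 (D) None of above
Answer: D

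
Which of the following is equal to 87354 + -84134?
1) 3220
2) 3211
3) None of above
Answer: 1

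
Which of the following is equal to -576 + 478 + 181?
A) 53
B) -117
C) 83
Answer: C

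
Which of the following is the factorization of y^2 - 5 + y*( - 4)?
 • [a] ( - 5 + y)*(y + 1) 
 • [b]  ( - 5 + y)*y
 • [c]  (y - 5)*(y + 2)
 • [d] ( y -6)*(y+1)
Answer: a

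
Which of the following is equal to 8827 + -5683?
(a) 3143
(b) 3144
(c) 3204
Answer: b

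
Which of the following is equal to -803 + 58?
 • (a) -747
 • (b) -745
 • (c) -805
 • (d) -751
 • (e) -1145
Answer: b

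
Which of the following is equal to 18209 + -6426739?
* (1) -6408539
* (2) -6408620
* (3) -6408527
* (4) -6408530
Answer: 4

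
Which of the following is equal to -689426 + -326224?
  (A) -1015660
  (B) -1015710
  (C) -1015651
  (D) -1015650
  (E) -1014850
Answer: D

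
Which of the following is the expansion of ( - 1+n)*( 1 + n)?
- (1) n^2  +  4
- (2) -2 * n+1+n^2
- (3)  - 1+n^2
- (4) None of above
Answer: 3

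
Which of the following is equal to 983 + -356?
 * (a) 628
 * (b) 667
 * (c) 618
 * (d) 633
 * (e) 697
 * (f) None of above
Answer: f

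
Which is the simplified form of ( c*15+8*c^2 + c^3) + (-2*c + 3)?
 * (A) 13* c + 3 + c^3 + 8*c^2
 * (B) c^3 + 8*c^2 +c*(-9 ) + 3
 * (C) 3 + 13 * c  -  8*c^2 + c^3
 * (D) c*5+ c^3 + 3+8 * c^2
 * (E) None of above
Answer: A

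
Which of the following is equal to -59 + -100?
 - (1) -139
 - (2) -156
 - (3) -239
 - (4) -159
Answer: 4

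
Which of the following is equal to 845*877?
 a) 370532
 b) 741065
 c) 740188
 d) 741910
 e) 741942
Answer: b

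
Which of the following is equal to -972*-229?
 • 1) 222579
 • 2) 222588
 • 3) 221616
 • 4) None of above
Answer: 2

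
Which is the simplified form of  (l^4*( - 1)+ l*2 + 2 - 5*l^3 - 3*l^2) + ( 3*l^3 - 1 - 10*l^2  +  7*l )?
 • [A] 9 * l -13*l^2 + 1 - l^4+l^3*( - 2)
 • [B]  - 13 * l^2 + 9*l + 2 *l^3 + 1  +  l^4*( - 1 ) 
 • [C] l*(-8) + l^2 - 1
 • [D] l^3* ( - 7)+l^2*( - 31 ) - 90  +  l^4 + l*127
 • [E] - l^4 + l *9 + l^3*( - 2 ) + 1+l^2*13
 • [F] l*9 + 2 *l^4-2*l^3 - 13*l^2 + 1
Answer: A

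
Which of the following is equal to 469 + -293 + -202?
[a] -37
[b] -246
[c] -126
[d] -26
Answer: d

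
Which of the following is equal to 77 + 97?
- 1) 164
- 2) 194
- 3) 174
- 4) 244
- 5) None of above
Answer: 3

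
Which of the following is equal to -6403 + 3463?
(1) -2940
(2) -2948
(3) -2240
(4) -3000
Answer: 1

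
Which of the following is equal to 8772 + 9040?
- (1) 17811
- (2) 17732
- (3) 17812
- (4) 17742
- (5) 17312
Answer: 3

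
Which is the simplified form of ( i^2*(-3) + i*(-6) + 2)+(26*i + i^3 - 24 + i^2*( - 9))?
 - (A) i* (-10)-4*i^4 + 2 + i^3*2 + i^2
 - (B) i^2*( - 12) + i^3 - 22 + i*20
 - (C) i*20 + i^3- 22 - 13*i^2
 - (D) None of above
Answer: B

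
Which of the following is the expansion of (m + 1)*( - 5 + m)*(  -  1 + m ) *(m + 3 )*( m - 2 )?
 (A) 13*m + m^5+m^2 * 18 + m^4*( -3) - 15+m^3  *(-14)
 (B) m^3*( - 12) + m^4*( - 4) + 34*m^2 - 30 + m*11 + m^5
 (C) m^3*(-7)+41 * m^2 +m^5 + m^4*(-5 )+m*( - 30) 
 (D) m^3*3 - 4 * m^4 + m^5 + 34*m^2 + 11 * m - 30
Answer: B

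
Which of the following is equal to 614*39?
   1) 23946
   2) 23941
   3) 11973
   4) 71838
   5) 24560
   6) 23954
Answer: 1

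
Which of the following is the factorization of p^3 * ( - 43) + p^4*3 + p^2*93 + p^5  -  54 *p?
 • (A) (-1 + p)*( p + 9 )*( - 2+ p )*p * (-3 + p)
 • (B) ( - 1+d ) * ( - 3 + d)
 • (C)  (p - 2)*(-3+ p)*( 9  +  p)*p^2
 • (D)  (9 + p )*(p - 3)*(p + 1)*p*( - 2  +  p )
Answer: A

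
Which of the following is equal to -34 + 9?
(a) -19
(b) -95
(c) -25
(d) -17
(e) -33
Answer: c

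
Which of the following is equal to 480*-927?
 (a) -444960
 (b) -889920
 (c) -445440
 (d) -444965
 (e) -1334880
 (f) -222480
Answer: a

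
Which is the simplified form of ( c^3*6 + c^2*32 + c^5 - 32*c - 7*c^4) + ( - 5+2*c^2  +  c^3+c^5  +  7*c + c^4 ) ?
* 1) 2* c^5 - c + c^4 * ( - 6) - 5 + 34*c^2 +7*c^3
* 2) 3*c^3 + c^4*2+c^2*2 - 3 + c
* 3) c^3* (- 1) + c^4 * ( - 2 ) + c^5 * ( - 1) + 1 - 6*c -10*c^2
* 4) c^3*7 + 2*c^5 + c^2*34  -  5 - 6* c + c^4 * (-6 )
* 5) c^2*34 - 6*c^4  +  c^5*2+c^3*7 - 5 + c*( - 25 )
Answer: 5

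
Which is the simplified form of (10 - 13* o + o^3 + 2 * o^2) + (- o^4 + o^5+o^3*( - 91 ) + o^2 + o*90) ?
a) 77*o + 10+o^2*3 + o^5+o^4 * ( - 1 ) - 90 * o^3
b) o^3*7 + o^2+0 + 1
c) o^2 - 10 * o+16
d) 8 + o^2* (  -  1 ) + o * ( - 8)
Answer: a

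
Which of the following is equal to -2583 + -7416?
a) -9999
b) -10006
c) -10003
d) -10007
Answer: a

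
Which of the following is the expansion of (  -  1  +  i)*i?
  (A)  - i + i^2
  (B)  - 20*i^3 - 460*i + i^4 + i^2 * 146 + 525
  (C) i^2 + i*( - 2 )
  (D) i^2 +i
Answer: A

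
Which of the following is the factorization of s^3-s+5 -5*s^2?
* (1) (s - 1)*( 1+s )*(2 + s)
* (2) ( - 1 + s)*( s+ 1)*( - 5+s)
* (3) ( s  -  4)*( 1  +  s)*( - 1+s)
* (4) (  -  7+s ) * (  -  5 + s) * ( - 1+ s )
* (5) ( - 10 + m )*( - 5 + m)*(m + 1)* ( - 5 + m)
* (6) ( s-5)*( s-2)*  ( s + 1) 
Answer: 2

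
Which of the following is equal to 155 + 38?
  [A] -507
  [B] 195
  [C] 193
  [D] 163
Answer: C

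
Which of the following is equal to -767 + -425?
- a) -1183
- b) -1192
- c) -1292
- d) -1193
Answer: b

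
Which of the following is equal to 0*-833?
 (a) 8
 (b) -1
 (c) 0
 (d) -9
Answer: c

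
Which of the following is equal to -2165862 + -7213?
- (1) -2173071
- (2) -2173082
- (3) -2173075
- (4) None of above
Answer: 3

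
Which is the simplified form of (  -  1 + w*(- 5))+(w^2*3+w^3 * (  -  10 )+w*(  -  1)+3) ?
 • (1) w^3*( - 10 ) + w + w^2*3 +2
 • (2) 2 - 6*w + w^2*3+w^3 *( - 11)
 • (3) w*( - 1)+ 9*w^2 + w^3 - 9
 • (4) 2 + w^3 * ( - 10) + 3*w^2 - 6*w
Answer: 4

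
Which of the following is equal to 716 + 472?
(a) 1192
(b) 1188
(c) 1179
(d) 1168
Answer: b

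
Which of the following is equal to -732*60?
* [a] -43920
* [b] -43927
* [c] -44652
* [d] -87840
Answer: a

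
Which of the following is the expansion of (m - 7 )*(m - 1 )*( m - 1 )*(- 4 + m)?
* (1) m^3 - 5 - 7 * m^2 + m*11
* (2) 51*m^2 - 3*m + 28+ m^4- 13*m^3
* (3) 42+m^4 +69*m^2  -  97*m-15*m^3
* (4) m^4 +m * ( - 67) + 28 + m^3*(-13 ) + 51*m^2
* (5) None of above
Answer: 4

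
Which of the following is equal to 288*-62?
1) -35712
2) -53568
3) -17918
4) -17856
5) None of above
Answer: 4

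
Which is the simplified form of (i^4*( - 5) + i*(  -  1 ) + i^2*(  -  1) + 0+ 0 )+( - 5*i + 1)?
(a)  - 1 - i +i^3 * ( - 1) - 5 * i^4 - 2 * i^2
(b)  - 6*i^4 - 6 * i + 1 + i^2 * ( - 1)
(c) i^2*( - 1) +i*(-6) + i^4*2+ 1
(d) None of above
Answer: d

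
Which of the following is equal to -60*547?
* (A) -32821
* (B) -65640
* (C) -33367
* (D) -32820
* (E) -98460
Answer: D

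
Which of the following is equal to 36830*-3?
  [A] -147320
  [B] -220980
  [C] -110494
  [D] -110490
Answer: D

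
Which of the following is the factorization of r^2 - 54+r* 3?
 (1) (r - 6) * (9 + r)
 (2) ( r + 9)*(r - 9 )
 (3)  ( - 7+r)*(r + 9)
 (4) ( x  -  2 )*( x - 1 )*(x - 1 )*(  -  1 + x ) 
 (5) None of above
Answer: 1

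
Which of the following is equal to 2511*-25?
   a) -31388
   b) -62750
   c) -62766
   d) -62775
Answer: d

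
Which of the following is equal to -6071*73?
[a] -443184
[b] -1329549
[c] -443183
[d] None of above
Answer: c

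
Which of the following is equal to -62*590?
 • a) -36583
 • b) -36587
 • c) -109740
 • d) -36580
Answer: d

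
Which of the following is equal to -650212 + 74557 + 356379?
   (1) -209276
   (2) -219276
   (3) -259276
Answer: 2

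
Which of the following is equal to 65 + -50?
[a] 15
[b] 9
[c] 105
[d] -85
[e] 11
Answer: a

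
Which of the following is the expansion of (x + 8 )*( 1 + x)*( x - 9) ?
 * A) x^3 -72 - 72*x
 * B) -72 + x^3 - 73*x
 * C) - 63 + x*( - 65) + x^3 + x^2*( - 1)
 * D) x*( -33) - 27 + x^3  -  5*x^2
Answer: B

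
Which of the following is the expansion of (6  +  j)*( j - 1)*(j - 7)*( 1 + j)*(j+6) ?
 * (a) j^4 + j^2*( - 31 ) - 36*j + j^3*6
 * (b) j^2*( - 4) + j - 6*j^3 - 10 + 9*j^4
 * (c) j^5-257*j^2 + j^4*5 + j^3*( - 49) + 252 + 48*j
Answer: c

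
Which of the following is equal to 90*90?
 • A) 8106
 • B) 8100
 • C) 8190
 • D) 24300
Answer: B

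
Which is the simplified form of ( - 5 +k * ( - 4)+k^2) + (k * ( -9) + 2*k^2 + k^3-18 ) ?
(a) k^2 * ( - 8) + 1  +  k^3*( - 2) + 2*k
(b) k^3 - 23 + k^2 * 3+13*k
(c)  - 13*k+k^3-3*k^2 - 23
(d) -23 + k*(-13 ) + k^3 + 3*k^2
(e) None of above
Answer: d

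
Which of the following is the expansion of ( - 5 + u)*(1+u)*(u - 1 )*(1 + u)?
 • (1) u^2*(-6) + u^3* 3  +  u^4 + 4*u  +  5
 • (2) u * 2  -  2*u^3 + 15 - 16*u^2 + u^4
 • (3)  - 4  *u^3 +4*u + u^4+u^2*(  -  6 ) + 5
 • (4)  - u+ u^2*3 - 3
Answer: 3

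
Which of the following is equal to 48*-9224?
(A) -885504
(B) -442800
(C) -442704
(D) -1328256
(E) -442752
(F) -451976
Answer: E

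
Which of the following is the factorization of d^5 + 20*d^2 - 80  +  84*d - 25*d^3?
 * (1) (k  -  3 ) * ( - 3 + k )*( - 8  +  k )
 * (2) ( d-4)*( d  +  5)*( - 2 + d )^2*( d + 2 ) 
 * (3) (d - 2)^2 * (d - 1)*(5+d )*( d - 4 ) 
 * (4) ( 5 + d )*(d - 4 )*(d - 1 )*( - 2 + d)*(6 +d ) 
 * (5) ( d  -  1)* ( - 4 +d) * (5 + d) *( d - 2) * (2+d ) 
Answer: 5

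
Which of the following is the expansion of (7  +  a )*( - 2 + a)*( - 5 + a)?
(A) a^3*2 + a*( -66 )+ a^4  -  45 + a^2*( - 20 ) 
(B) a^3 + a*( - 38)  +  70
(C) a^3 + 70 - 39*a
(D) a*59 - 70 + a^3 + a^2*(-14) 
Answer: C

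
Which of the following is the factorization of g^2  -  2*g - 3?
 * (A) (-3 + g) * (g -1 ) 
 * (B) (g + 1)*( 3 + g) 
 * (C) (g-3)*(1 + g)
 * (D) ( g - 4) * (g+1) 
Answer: C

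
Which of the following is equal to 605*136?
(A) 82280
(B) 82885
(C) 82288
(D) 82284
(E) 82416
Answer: A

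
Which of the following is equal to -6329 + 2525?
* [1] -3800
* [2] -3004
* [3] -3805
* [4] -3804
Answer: 4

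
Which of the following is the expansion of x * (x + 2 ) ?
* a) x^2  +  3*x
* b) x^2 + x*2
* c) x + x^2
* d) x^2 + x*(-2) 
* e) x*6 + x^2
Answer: b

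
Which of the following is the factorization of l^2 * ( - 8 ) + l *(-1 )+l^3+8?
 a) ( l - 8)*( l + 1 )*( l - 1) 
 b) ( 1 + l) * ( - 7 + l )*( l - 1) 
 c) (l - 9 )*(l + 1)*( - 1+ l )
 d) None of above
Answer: a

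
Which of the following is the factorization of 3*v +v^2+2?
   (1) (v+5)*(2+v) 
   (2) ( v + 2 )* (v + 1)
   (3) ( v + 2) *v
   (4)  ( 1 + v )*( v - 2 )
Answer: 2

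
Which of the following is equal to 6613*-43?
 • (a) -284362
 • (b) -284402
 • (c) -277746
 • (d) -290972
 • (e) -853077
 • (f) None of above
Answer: f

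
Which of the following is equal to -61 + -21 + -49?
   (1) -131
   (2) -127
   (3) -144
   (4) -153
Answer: 1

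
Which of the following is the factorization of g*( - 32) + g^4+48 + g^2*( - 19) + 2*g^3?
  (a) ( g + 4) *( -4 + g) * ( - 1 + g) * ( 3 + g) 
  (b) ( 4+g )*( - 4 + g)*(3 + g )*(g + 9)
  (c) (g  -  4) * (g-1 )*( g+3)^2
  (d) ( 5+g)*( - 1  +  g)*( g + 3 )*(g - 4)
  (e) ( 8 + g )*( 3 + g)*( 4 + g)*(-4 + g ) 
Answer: a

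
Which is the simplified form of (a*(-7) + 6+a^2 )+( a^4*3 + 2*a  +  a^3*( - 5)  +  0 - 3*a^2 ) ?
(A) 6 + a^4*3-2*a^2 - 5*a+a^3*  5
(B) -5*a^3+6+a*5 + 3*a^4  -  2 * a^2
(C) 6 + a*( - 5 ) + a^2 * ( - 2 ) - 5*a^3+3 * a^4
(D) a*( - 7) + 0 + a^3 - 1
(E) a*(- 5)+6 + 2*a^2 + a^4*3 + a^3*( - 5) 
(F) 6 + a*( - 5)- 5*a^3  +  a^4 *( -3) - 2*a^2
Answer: C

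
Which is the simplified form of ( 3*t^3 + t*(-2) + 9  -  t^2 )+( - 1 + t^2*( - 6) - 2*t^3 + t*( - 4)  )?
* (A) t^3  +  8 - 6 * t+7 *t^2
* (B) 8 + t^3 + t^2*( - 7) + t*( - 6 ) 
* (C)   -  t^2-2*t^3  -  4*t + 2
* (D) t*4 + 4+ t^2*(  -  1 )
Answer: B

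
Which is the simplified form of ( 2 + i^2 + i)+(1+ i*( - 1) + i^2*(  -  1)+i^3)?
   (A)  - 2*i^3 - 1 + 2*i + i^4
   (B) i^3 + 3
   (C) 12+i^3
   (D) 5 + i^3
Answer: B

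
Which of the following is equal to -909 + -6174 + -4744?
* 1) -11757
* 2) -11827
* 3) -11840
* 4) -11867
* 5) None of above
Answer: 2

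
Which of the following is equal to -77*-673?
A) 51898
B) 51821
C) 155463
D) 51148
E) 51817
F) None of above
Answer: B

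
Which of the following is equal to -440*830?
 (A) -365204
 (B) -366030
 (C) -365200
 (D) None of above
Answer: C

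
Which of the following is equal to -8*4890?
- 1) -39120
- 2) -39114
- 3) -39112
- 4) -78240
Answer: 1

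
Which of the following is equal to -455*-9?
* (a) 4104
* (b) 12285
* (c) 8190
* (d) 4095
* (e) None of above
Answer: d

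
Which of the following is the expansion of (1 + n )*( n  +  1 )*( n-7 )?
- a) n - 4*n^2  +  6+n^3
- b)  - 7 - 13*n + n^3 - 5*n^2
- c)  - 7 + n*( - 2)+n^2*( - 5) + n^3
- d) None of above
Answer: b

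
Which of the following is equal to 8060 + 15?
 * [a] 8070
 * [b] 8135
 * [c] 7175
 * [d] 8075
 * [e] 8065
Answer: d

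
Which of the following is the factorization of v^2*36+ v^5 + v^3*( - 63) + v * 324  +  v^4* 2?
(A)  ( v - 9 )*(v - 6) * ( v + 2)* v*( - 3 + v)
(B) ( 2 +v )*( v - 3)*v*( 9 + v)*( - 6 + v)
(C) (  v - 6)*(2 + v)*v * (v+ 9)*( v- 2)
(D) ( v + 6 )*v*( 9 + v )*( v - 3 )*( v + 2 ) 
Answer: B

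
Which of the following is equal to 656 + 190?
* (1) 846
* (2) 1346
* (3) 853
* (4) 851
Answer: 1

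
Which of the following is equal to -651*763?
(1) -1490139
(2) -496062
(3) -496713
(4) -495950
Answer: 3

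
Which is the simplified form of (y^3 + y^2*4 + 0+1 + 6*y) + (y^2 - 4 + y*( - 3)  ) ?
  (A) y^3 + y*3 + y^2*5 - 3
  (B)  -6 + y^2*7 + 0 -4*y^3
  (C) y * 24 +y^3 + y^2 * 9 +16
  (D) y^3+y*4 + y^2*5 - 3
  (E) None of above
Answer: A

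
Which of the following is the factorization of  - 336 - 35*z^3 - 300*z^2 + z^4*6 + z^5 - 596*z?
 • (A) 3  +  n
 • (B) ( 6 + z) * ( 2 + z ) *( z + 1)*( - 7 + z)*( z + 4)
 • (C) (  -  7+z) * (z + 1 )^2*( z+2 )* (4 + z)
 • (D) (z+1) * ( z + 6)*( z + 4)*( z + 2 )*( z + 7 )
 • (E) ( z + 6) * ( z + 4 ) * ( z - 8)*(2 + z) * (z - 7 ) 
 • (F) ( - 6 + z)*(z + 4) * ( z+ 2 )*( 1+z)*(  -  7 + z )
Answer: B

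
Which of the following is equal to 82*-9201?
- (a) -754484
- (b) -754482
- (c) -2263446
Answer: b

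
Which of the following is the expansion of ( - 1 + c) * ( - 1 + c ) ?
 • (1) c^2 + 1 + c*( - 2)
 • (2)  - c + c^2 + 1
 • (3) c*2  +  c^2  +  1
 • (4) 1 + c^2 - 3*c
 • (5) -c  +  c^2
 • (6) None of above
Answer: 1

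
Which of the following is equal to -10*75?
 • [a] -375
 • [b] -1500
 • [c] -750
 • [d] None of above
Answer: c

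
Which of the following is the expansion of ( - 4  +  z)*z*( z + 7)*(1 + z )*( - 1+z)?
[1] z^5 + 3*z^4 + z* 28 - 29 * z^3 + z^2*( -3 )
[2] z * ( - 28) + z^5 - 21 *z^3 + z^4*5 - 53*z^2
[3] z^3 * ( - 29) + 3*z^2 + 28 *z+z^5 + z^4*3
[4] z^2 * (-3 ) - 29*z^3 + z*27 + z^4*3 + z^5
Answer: 1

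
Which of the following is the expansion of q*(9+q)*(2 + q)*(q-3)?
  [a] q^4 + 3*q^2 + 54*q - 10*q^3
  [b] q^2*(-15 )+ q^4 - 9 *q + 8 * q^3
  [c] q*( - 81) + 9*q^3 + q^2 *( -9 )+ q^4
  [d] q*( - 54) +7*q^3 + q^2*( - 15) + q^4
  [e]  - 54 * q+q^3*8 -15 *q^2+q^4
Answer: e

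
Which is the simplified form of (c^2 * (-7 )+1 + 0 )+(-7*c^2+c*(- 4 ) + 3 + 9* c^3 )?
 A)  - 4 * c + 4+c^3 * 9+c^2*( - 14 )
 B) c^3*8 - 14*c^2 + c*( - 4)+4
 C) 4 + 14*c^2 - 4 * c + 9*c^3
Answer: A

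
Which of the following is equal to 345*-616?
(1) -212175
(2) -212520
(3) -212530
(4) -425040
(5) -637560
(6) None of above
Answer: 2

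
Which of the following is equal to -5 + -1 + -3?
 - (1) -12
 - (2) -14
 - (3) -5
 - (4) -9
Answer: 4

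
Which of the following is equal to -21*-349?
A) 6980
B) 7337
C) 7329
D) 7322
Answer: C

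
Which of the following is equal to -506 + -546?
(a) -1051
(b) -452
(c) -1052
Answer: c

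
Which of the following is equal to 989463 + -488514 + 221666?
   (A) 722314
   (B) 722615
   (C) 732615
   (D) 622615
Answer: B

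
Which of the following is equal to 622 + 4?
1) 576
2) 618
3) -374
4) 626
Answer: 4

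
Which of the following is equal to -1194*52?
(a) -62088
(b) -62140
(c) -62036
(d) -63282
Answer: a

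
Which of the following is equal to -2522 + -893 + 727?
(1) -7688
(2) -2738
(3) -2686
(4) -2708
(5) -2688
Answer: 5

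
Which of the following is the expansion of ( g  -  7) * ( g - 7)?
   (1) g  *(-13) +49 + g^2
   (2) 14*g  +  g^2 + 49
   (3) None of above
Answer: 3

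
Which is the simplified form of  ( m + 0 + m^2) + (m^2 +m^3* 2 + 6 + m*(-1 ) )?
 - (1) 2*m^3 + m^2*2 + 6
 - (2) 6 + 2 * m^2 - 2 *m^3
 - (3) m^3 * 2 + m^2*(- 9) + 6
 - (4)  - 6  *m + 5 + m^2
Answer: 1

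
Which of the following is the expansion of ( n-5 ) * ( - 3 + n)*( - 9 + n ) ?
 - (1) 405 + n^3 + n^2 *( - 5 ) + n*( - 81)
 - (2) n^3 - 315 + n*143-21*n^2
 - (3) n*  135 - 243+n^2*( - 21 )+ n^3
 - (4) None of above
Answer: 4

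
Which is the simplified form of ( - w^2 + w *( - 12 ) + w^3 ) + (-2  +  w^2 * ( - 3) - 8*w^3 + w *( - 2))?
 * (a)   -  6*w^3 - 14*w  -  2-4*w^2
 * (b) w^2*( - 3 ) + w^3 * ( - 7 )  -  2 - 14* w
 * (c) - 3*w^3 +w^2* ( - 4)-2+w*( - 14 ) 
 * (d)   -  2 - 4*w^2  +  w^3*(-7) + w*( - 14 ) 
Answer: d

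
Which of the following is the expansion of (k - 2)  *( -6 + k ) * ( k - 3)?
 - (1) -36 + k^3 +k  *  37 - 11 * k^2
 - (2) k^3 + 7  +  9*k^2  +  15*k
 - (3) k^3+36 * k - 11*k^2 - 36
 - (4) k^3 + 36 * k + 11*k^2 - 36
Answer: 3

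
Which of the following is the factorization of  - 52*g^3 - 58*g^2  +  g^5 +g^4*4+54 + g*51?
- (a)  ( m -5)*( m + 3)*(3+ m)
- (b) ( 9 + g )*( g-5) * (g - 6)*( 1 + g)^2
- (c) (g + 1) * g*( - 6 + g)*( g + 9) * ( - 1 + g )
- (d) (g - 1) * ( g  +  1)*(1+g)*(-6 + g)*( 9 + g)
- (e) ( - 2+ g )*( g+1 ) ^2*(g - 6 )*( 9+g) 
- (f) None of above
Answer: d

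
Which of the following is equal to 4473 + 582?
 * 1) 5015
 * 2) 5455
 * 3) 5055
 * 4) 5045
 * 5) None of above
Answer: 3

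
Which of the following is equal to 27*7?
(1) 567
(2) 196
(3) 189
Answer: 3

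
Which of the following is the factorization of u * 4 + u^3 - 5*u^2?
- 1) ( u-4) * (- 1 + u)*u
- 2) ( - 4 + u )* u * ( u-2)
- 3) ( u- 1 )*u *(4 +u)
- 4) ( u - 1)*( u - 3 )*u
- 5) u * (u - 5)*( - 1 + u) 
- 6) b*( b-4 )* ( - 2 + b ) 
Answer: 1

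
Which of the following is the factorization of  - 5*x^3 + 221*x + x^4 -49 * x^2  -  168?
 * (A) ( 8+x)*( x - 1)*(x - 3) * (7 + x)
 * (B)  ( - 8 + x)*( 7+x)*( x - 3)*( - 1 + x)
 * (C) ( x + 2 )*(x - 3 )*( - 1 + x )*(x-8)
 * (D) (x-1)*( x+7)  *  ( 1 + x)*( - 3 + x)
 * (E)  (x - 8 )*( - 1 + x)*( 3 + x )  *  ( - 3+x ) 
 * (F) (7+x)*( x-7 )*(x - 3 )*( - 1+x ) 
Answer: B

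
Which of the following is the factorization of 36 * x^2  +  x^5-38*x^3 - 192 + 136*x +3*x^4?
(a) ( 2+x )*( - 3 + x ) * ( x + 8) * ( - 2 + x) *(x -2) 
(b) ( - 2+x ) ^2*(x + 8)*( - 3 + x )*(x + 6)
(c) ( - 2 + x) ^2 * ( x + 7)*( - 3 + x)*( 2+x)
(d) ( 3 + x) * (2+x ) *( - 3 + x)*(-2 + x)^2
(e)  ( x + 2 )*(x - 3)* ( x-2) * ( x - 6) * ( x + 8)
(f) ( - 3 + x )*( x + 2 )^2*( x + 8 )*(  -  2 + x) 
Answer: a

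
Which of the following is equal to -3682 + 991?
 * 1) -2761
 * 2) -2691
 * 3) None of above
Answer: 2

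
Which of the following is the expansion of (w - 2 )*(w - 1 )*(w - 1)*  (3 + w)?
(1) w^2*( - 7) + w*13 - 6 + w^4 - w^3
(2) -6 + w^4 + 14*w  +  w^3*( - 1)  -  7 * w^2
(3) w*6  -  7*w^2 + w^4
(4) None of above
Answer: 1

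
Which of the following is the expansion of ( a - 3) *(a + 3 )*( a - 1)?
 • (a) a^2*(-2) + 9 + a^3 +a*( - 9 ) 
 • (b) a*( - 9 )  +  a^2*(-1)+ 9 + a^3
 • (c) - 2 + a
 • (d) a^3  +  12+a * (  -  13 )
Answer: b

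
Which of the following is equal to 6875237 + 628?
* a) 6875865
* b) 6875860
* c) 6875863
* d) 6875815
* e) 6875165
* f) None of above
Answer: a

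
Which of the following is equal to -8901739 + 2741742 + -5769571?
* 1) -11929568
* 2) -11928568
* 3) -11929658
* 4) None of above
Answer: 1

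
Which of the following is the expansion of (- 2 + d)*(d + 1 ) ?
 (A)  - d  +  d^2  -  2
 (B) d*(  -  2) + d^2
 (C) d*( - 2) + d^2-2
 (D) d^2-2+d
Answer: A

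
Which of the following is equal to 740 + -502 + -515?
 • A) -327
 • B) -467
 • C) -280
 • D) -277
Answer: D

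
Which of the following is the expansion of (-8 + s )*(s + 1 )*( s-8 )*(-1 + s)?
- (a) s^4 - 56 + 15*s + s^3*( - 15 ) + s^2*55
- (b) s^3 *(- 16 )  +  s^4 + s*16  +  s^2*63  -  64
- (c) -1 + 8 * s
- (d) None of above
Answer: b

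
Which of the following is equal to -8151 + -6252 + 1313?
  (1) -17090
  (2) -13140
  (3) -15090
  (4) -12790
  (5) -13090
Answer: 5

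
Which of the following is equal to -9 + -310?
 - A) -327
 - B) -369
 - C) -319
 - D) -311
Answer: C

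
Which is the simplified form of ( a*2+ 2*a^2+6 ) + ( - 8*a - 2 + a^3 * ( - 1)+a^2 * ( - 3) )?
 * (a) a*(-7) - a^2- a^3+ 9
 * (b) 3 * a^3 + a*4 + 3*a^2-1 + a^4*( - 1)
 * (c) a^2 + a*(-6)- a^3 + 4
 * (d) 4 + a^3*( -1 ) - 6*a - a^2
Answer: d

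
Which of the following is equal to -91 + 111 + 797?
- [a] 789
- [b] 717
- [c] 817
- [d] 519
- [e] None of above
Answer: c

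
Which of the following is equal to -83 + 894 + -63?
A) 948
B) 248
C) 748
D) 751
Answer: C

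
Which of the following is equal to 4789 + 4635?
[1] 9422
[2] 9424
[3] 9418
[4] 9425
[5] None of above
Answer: 2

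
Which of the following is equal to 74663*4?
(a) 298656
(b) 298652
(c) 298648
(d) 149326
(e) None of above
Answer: b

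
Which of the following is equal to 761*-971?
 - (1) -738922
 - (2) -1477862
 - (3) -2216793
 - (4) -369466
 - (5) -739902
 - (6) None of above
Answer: 6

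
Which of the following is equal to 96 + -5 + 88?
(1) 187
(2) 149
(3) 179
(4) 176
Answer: 3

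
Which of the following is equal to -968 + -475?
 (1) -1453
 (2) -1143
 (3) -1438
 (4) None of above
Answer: 4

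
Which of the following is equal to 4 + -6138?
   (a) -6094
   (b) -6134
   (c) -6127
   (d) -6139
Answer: b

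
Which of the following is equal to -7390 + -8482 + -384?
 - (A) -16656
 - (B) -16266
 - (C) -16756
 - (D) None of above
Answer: D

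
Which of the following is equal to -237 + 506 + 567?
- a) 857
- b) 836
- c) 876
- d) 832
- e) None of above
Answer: b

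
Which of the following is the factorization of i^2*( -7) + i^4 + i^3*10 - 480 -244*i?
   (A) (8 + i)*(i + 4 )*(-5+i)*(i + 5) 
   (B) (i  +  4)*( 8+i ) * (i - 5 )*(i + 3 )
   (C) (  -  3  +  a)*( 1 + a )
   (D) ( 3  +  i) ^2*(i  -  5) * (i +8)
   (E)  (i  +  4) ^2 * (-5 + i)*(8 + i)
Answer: B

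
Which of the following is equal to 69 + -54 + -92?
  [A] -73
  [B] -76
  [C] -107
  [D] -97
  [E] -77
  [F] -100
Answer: E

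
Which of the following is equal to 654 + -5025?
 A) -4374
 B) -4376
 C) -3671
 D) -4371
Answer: D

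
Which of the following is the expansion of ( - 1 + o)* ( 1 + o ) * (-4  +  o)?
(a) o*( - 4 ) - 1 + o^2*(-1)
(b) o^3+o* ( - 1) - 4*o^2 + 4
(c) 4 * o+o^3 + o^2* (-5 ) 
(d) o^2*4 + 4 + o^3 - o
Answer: b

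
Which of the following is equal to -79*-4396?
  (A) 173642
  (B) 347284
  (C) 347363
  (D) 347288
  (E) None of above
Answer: B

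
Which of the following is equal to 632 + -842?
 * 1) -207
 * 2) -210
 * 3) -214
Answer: 2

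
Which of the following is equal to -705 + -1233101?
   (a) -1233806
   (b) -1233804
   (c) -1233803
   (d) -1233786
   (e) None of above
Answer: a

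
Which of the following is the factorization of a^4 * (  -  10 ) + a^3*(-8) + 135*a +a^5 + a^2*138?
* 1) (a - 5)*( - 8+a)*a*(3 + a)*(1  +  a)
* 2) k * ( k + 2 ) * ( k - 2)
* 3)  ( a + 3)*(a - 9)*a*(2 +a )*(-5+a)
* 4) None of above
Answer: 4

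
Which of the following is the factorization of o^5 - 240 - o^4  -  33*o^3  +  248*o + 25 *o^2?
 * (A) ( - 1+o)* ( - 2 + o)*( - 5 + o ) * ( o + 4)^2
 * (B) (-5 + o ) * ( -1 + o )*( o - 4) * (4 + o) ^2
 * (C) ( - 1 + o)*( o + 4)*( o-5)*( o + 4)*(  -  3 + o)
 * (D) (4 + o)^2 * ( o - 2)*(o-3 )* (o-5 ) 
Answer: C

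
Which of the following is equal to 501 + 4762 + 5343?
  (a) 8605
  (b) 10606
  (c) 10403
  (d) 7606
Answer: b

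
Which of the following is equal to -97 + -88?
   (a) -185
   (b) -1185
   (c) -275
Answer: a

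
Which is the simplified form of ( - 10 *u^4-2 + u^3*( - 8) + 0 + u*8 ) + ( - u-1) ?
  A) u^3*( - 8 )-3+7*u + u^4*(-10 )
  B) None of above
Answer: A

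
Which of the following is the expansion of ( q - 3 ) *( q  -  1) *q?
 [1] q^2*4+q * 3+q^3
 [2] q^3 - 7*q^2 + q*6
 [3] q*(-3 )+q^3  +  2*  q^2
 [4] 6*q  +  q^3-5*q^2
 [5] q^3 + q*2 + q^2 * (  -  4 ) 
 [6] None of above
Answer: 6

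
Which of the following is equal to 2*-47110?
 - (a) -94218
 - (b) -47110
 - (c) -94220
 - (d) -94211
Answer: c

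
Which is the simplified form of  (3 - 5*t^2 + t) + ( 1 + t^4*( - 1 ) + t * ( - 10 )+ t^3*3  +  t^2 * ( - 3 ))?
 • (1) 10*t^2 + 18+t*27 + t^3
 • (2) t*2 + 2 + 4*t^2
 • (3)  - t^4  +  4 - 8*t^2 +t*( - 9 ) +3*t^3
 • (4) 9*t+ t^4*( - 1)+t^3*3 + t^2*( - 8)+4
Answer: 3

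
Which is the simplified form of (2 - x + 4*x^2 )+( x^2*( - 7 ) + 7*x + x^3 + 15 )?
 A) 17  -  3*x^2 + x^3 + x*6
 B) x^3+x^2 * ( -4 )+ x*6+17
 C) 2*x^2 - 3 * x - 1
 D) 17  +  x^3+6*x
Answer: A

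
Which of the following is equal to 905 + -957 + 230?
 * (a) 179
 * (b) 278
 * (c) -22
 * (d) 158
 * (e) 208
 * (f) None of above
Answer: f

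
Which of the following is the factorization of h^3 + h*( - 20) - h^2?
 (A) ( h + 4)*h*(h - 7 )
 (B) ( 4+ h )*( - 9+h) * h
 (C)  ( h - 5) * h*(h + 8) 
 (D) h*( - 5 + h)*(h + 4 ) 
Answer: D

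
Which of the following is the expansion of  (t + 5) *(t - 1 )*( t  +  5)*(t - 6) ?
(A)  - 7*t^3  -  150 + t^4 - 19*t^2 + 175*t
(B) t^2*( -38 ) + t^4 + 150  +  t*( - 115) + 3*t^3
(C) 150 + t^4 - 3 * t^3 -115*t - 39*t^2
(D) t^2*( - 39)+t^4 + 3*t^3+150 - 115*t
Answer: D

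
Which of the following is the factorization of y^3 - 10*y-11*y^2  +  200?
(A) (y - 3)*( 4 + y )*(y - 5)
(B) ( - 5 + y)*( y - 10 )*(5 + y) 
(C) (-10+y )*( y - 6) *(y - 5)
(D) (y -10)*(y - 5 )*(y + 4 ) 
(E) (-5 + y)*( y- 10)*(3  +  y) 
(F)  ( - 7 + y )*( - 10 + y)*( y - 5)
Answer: D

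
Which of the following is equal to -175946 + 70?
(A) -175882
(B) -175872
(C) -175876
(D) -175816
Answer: C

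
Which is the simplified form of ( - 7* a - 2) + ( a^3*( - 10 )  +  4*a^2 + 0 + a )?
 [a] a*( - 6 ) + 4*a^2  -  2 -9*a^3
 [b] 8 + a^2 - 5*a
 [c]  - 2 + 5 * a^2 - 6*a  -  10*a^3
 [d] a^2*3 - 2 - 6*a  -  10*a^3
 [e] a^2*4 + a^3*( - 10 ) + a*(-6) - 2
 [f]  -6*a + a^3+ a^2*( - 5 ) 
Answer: e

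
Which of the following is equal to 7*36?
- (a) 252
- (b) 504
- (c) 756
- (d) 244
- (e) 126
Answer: a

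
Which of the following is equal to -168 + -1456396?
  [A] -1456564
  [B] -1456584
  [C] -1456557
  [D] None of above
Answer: A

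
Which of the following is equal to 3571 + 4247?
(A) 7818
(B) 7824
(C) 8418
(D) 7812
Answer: A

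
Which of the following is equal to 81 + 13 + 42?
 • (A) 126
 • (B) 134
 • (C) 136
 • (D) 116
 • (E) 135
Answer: C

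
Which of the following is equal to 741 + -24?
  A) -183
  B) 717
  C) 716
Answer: B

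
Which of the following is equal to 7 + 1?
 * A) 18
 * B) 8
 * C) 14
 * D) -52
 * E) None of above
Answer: B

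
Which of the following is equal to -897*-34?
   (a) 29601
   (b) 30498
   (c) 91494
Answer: b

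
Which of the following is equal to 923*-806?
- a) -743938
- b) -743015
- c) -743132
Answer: a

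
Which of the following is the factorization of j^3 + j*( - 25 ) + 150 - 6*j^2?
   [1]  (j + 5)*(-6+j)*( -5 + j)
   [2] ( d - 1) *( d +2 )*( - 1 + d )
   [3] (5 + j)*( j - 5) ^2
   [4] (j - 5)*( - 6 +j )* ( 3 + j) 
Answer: 1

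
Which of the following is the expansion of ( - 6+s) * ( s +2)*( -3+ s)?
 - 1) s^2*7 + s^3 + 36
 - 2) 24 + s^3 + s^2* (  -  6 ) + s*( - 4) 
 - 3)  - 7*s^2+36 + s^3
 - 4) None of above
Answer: 3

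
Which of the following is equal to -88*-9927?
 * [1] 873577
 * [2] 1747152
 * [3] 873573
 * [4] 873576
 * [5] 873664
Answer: 4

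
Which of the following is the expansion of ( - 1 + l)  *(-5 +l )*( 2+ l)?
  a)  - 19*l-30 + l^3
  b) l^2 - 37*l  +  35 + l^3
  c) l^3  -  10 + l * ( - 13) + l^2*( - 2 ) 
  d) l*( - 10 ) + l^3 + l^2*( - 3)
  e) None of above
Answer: e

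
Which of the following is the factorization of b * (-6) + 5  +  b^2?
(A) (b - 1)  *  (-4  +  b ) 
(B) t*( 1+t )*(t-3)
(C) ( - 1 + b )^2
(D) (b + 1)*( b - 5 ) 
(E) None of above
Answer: E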